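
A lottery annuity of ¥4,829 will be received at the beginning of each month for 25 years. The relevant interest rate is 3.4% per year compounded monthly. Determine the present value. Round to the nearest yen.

This is an annuity due: 300 payments of ¥4,829 at the beginning of each month.
Periodic rate r = 0.034/12 per month; n is counted in months.
PV = PMT × [(1 − (1+r)^−n)/r] × (1+r) = 4,829 × [1 − (1+r)^−300] / r × (1+r) = ¥977,774

¥977,774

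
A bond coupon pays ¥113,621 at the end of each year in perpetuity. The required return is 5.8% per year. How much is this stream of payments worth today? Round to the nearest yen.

¥1,958,983

Periodic rate r = 0.058 per year.
Level perpetuity: PV = PMT / r = 113,621 / (0.058) = ¥1,958,983.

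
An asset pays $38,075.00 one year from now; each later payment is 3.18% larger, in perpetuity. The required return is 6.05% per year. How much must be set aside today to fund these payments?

Periodic rate r = 0.0605 per year.
Growing perpetuity (Gordon): PV = PMT₁ / (r − g) = 38,075 / (r − 0.0318) = $1,326,655.05.

$1,326,655.05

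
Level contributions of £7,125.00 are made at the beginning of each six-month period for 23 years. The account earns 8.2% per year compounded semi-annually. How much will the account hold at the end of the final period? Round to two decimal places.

£967,738.12

This is an annuity due: 46 deposits of £7,125.00 at the beginning of each six-month period.
Periodic rate r = 0.082/2 per half-year; n is counted in half-years.
FV = PMT × [((1+r)^n − 1)/r] × (1+r) = 7,125 × [(1+r)^46 − 1] / r × (1+r) = £967,738.12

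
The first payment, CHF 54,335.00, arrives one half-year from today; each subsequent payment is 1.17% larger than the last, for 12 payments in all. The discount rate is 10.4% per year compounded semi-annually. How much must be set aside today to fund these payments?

Periodic rate r = 0.104/2 per half-year; n is counted in half-years.
Growing ordinary annuity: PV = PMT₁ × [1 − ((1+g)/(1+r))^n] / (r − g) = 54,335 × [1 − ((1+0.0117)/(1+r))^12] / (r − 0.0117) = CHF 504,526.70.

CHF 504,526.70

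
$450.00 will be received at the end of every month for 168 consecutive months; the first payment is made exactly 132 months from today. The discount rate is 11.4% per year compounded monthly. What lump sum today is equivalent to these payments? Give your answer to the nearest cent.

Ordinary annuity of 168 payments, first payment at period 132.
Periodic rate r = 0.114/12 per month; n is counted in months.
The ordinary-annuity PV formula values the stream one period before the first payment (period 131); discount that back 131 periods:
PV₀ = 450 × [1 − (1+r)^−168] / r × (1+r)^−131 = $10,923.04

$10,923.04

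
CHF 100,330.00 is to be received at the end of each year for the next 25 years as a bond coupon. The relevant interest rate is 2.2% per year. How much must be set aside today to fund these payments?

This is an ordinary annuity: 25 payments of CHF 100,330.00 at the end of each year.
Periodic rate r = 0.022 per year.
PV = PMT × [(1 − (1+r)^−n)/r] = 100,330 × [1 − (1+r)^−25] / r = CHF 1,913,565.50

CHF 1,913,565.50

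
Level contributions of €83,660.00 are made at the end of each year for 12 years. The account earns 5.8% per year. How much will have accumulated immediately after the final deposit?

€1,394,968.66

This is an ordinary annuity: 12 deposits of €83,660.00 at the end of each year.
Periodic rate r = 0.058 per year.
FV = PMT × [((1+r)^n − 1)/r] = 83,660 × [(1+r)^12 − 1] / r = €1,394,968.66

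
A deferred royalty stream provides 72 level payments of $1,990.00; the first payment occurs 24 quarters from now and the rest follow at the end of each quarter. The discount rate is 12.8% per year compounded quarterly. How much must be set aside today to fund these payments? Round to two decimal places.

$27,015.08

Ordinary annuity of 72 payments, first payment at period 24.
Periodic rate r = 0.128/4 per quarter; n is counted in quarters.
The ordinary-annuity PV formula values the stream one period before the first payment (period 23); discount that back 23 periods:
PV₀ = 1,990 × [1 − (1+r)^−72] / r × (1+r)^−23 = $27,015.08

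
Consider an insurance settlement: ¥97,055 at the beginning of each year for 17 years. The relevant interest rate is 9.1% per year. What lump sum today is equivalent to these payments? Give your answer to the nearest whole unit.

This is an annuity due: 17 payments of ¥97,055 at the beginning of each year.
Periodic rate r = 0.091 per year.
PV = PMT × [(1 − (1+r)^−n)/r] × (1+r) = 97,055 × [1 − (1+r)^−17] / r × (1+r) = ¥898,877

¥898,877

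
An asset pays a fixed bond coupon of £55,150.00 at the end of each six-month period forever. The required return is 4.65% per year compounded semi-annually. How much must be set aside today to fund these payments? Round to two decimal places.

Periodic rate r = 0.0465/2 per half-year.
Level perpetuity: PV = PMT / r = 55,150 / (0.0465/2) = £2,372,043.01.

£2,372,043.01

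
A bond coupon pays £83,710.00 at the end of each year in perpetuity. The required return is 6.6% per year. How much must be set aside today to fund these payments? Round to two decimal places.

£1,268,333.33

Periodic rate r = 0.066 per year.
Level perpetuity: PV = PMT / r = 83,710 / (0.066) = £1,268,333.33.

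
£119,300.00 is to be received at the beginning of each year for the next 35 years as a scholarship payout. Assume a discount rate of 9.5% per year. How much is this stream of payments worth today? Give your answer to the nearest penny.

£1,317,699.40

This is an annuity due: 35 payments of £119,300.00 at the beginning of each year.
Periodic rate r = 0.095 per year.
PV = PMT × [(1 − (1+r)^−n)/r] × (1+r) = 119,300 × [1 − (1+r)^−35] / r × (1+r) = £1,317,699.40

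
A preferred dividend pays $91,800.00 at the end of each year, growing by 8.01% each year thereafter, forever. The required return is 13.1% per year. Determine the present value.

$1,803,536.35

Periodic rate r = 0.131 per year.
Growing perpetuity (Gordon): PV = PMT₁ / (r − g) = 91,800 / (r − 0.0801) = $1,803,536.35.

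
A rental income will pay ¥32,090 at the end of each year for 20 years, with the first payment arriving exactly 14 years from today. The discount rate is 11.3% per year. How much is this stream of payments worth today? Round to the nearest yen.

¥62,310

Ordinary annuity of 20 payments, first payment at period 14.
Periodic rate r = 0.113 per year.
The ordinary-annuity PV formula values the stream one period before the first payment (period 13); discount that back 13 periods:
PV₀ = 32,090 × [1 − (1+r)^−20] / r × (1+r)^−13 = ¥62,310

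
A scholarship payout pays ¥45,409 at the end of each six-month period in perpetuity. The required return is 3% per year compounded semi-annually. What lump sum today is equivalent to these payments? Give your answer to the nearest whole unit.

¥3,027,267

Periodic rate r = 0.03/2 per half-year.
Level perpetuity: PV = PMT / r = 45,409 / (0.03/2) = ¥3,027,267.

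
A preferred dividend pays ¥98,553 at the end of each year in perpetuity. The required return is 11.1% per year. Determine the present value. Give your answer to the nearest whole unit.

¥887,865

Periodic rate r = 0.111 per year.
Level perpetuity: PV = PMT / r = 98,553 / (0.111) = ¥887,865.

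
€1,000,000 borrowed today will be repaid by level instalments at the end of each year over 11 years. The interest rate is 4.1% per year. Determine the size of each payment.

Level ordinary annuity; solve PV = PMT × [(1 − (1+r)^−n)/r] for PMT.
Periodic rate r = 0.041 per year.
With n = 11: PMT = 1,000,000 / ([(1 − (1+r)^−n)/r]) = €114,765.52

€114,765.52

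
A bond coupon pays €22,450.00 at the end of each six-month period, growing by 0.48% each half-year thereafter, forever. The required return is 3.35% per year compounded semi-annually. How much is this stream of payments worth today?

Periodic rate r = 0.0335/2 per half-year.
Growing perpetuity (Gordon): PV = PMT₁ / (r − g) = 22,450 / (r − 0.0048) = €1,878,661.09.

€1,878,661.09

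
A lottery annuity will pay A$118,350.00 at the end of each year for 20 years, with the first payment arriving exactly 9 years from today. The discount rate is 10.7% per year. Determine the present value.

A$426,242.75

Ordinary annuity of 20 payments, first payment at period 9.
Periodic rate r = 0.107 per year.
The ordinary-annuity PV formula values the stream one period before the first payment (period 8); discount that back 8 periods:
PV₀ = 118,350 × [1 − (1+r)^−20] / r × (1+r)^−8 = A$426,242.75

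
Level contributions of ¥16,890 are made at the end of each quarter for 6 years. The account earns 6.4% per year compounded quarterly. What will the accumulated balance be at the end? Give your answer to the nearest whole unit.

¥489,482

This is an ordinary annuity: 24 deposits of ¥16,890 at the end of each quarter.
Periodic rate r = 0.064/4 per quarter; n is counted in quarters.
FV = PMT × [((1+r)^n − 1)/r] = 16,890 × [(1+r)^24 − 1] / r = ¥489,482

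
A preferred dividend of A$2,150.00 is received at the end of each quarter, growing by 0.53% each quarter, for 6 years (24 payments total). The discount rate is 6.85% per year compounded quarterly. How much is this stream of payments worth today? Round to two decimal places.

A$44,493.12

Periodic rate r = 0.0685/4 per quarter; n is counted in quarters.
Growing ordinary annuity: PV = PMT₁ × [1 − ((1+g)/(1+r))^n] / (r − g) = 2,150 × [1 − ((1+0.0053)/(1+r))^24] / (r − 0.0053) = A$44,493.12.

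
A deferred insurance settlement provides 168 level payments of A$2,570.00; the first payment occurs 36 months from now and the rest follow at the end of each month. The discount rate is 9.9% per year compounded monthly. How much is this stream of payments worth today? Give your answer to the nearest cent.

A$174,897.32

Ordinary annuity of 168 payments, first payment at period 36.
Periodic rate r = 0.099/12 per month; n is counted in months.
The ordinary-annuity PV formula values the stream one period before the first payment (period 35); discount that back 35 periods:
PV₀ = 2,570 × [1 − (1+r)^−168] / r × (1+r)^−35 = A$174,897.32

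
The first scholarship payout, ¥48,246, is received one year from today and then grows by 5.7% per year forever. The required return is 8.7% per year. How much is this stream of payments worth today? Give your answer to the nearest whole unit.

¥1,608,200

Periodic rate r = 0.087 per year.
Growing perpetuity (Gordon): PV = PMT₁ / (r − g) = 48,246 / (r − 0.057) = ¥1,608,200.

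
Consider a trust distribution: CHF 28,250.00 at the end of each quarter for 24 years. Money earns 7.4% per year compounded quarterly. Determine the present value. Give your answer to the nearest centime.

This is an ordinary annuity: 96 payments of CHF 28,250.00 at the end of each quarter.
Periodic rate r = 0.074/4 per quarter; n is counted in quarters.
PV = PMT × [(1 − (1+r)^−n)/r] = 28,250 × [1 − (1+r)^−96] / r = CHF 1,264,249.92

CHF 1,264,249.92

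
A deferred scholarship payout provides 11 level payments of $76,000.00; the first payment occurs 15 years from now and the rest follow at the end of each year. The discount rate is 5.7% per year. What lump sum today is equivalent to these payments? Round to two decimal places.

Ordinary annuity of 11 payments, first payment at period 15.
Periodic rate r = 0.057 per year.
The ordinary-annuity PV formula values the stream one period before the first payment (period 14); discount that back 14 periods:
PV₀ = 76,000 × [1 − (1+r)^−11] / r × (1+r)^−14 = $280,129.44

$280,129.44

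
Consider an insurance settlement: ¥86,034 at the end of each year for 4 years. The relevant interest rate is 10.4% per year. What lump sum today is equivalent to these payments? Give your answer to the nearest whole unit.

¥270,371

This is an ordinary annuity: 4 payments of ¥86,034 at the end of each year.
Periodic rate r = 0.104 per year.
PV = PMT × [(1 − (1+r)^−n)/r] = 86,034 × [1 − (1+r)^−4] / r = ¥270,371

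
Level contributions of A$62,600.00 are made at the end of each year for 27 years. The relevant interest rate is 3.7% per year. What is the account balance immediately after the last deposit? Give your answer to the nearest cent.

A$2,820,419.18

This is an ordinary annuity: 27 deposits of A$62,600.00 at the end of each year.
Periodic rate r = 0.037 per year.
FV = PMT × [((1+r)^n − 1)/r] = 62,600 × [(1+r)^27 − 1] / r = A$2,820,419.18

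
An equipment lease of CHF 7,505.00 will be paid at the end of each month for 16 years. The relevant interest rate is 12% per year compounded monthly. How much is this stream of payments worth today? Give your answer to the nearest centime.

This is an ordinary annuity: 192 payments of CHF 7,505.00 at the end of each month.
Periodic rate r = 0.12/12 per month; n is counted in months.
PV = PMT × [(1 − (1+r)^−n)/r] = 7,505 × [1 − (1+r)^−192] / r = CHF 639,417.17

CHF 639,417.17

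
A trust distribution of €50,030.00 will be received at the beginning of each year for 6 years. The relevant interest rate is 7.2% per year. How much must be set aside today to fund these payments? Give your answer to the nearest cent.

€254,069.04

This is an annuity due: 6 payments of €50,030.00 at the beginning of each year.
Periodic rate r = 0.072 per year.
PV = PMT × [(1 − (1+r)^−n)/r] × (1+r) = 50,030 × [1 − (1+r)^−6] / r × (1+r) = €254,069.04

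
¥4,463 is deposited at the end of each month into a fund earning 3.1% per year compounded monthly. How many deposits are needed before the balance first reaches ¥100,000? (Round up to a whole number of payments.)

Periodic rate r = 0.031/12 per month; n is counted in months.
Ordinary annuity FV: 100,000 = 4,463 × [((1+r)^n − 1)/r].
(1+r)^n = 1 + 100,000 × r / 4,463, so n = ln(1 + 100,000·r/4,463) / ln(1+r) = 21.81.
Round up to a whole number of payments: n = 22.

22 payments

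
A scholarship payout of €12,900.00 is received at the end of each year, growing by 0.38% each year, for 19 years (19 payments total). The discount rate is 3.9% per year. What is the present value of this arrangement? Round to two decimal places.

Periodic rate r = 0.039 per year.
Growing ordinary annuity: PV = PMT₁ × [1 − ((1+g)/(1+r))^n] / (r − g) = 12,900 × [1 − ((1+0.0038)/(1+r))^19] / (r − 0.0038) = €176,085.46.

€176,085.46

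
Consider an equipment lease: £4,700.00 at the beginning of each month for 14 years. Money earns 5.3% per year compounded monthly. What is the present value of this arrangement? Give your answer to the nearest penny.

This is an annuity due: 168 payments of £4,700.00 at the beginning of each month.
Periodic rate r = 0.053/12 per month; n is counted in months.
PV = PMT × [(1 − (1+r)^−n)/r] × (1+r) = 4,700 × [1 − (1+r)^−168] / r × (1+r) = £559,074.01

£559,074.01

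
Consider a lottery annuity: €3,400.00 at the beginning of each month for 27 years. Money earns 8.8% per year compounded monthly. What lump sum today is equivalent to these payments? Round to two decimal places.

This is an annuity due: 324 payments of €3,400.00 at the beginning of each month.
Periodic rate r = 0.088/12 per month; n is counted in months.
PV = PMT × [(1 − (1+r)^−n)/r] × (1+r) = 3,400 × [1 − (1+r)^−324] / r × (1+r) = €423,260.76

€423,260.76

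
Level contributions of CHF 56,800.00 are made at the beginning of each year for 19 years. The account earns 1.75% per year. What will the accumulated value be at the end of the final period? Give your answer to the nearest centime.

This is an annuity due: 19 deposits of CHF 56,800.00 at the beginning of each year.
Periodic rate r = 0.0175 per year.
FV = PMT × [((1+r)^n − 1)/r] × (1+r) = 56,800 × [(1+r)^19 − 1] / r × (1+r) = CHF 1,289,451.52

CHF 1,289,451.52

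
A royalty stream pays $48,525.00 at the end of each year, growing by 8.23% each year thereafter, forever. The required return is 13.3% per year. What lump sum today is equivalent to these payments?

$957,100.59

Periodic rate r = 0.133 per year.
Growing perpetuity (Gordon): PV = PMT₁ / (r − g) = 48,525 / (r − 0.0823) = $957,100.59.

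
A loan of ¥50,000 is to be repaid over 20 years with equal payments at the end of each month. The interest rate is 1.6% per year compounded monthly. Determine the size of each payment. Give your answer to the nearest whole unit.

Level ordinary annuity; solve PV = PMT × [(1 − (1+r)^−n)/r] for PMT.
Periodic rate r = 0.016/12 per month; n is counted in months.
With n = 240: PMT = 50,000 / ([(1 − (1+r)^−n)/r]) = ¥244

¥244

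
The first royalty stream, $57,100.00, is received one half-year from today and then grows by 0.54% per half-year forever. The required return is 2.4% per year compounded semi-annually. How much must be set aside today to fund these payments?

Periodic rate r = 0.024/2 per half-year.
Growing perpetuity (Gordon): PV = PMT₁ / (r − g) = 57,100 / (r − 0.0054) = $8,651,515.15.

$8,651,515.15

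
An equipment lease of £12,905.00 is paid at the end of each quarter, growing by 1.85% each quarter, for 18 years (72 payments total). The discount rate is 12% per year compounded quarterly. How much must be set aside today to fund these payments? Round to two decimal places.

£622,168.86

Periodic rate r = 0.12/4 per quarter; n is counted in quarters.
Growing ordinary annuity: PV = PMT₁ × [1 − ((1+g)/(1+r))^n] / (r − g) = 12,905 × [1 − ((1+0.0185)/(1+r))^72] / (r − 0.0185) = £622,168.86.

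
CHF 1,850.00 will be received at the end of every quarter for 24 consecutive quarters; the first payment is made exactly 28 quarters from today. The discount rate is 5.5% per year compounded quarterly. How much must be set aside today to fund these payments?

CHF 26,004.74

Ordinary annuity of 24 payments, first payment at period 28.
Periodic rate r = 0.055/4 per quarter; n is counted in quarters.
The ordinary-annuity PV formula values the stream one period before the first payment (period 27); discount that back 27 periods:
PV₀ = 1,850 × [1 − (1+r)^−24] / r × (1+r)^−27 = CHF 26,004.74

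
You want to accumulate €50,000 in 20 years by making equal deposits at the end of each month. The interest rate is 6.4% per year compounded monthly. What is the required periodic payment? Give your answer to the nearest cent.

€103.18

Level ordinary annuity; solve FV = PMT × [((1+r)^n − 1)/r] for PMT.
Periodic rate r = 0.064/12 per month; n is counted in months.
With n = 240: PMT = 50,000 / ([((1+r)^n − 1)/r]) = €103.18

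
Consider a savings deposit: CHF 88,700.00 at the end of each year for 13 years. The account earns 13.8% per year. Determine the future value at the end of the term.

CHF 2,807,840.99

This is an ordinary annuity: 13 deposits of CHF 88,700.00 at the end of each year.
Periodic rate r = 0.138 per year.
FV = PMT × [((1+r)^n − 1)/r] = 88,700 × [(1+r)^13 − 1] / r = CHF 2,807,840.99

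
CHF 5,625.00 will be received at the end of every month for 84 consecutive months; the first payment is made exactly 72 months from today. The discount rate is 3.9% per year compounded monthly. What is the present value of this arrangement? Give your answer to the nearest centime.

CHF 327,947.60

Ordinary annuity of 84 payments, first payment at period 72.
Periodic rate r = 0.039/12 per month; n is counted in months.
The ordinary-annuity PV formula values the stream one period before the first payment (period 71); discount that back 71 periods:
PV₀ = 5,625 × [1 − (1+r)^−84] / r × (1+r)^−71 = CHF 327,947.60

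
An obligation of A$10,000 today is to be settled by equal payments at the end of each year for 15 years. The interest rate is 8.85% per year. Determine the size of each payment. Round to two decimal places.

Level ordinary annuity; solve PV = PMT × [(1 − (1+r)^−n)/r] for PMT.
Periodic rate r = 0.0885 per year.
With n = 15: PMT = 10,000 / ([(1 − (1+r)^−n)/r]) = A$1,229.62

A$1,229.62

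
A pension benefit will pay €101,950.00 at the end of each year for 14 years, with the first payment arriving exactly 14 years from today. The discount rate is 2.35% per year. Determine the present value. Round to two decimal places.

€890,464.44

Ordinary annuity of 14 payments, first payment at period 14.
Periodic rate r = 0.0235 per year.
The ordinary-annuity PV formula values the stream one period before the first payment (period 13); discount that back 13 periods:
PV₀ = 101,950 × [1 − (1+r)^−14] / r × (1+r)^−13 = €890,464.44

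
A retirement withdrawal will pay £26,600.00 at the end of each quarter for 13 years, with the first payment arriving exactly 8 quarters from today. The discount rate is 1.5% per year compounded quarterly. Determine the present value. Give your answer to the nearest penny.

£1,222,119.92

Ordinary annuity of 52 payments, first payment at period 8.
Periodic rate r = 0.015/4 per quarter; n is counted in quarters.
The ordinary-annuity PV formula values the stream one period before the first payment (period 7); discount that back 7 periods:
PV₀ = 26,600 × [1 − (1+r)^−52] / r × (1+r)^−7 = £1,222,119.92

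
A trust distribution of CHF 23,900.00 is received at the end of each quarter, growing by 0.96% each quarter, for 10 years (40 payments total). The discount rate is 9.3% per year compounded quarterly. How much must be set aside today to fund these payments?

CHF 727,696.29

Periodic rate r = 0.093/4 per quarter; n is counted in quarters.
Growing ordinary annuity: PV = PMT₁ × [1 − ((1+g)/(1+r))^n] / (r − g) = 23,900 × [1 − ((1+0.0096)/(1+r))^40] / (r − 0.0096) = CHF 727,696.29.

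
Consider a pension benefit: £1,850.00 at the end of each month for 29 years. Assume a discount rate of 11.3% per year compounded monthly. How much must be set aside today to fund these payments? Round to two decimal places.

£188,930.95

This is an ordinary annuity: 348 payments of £1,850.00 at the end of each month.
Periodic rate r = 0.113/12 per month; n is counted in months.
PV = PMT × [(1 − (1+r)^−n)/r] = 1,850 × [1 − (1+r)^−348] / r = £188,930.95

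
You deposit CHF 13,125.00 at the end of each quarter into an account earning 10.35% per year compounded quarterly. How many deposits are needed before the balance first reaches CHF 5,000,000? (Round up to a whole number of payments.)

Periodic rate r = 0.1035/4 per quarter; n is counted in quarters.
Ordinary annuity FV: 5,000,000 = 13,125 × [((1+r)^n − 1)/r].
(1+r)^n = 1 + 5,000,000 × r / 13,125, so n = ln(1 + 5,000,000·r/13,125) / ln(1+r) = 93.35.
Round up to a whole number of payments: n = 94.

94 payments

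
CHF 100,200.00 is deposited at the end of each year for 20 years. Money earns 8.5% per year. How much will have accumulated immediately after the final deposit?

CHF 4,847,376.73

This is an ordinary annuity: 20 deposits of CHF 100,200.00 at the end of each year.
Periodic rate r = 0.085 per year.
FV = PMT × [((1+r)^n − 1)/r] = 100,200 × [(1+r)^20 − 1] / r = CHF 4,847,376.73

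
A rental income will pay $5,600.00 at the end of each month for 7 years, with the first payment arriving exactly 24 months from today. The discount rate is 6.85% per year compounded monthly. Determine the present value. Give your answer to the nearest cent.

Ordinary annuity of 84 payments, first payment at period 24.
Periodic rate r = 0.0685/12 per month; n is counted in months.
The ordinary-annuity PV formula values the stream one period before the first payment (period 23); discount that back 23 periods:
PV₀ = 5,600 × [1 − (1+r)^−84] / r × (1+r)^−23 = $327,097.03

$327,097.03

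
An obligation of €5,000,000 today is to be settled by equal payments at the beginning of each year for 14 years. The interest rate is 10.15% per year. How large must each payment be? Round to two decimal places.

€621,234.42

Level annuity due; solve PV = PMT × [(1 − (1+r)^−n)/r] × (1+r) for PMT.
Periodic rate r = 0.1015 per year.
With n = 14: PMT = 5,000,000 / ([(1 − (1+r)^−n)/r] × (1+r)) = €621,234.42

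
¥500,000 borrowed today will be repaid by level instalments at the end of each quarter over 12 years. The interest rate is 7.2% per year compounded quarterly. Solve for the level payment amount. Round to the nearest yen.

Level ordinary annuity; solve PV = PMT × [(1 − (1+r)^−n)/r] for PMT.
Periodic rate r = 0.072/4 per quarter; n is counted in quarters.
With n = 48: PMT = 500,000 / ([(1 − (1+r)^−n)/r]) = ¥15,645

¥15,645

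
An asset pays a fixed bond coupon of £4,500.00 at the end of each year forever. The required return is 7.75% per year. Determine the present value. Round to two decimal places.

£58,064.52

Periodic rate r = 0.0775 per year.
Level perpetuity: PV = PMT / r = 4,500 / (0.0775) = £58,064.52.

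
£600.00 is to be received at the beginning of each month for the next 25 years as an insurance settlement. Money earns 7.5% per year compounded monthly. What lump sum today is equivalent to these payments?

This is an annuity due: 300 payments of £600.00 at the beginning of each month.
Periodic rate r = 0.075/12 per month; n is counted in months.
PV = PMT × [(1 − (1+r)^−n)/r] × (1+r) = 600 × [1 − (1+r)^−300] / r × (1+r) = £81,699.22

£81,699.22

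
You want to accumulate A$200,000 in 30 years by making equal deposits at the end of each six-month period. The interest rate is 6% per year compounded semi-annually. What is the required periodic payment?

Level ordinary annuity; solve FV = PMT × [((1+r)^n − 1)/r] for PMT.
Periodic rate r = 0.06/2 per half-year; n is counted in half-years.
With n = 60: PMT = 200,000 / ([((1+r)^n − 1)/r]) = A$1,226.59

A$1,226.59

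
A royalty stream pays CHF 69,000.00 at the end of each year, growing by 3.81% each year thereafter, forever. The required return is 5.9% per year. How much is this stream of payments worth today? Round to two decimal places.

Periodic rate r = 0.059 per year.
Growing perpetuity (Gordon): PV = PMT₁ / (r − g) = 69,000 / (r − 0.0381) = CHF 3,301,435.41.

CHF 3,301,435.41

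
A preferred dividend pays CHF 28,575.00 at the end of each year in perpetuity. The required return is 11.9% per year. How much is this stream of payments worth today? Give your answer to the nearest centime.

Periodic rate r = 0.119 per year.
Level perpetuity: PV = PMT / r = 28,575 / (0.119) = CHF 240,126.05.

CHF 240,126.05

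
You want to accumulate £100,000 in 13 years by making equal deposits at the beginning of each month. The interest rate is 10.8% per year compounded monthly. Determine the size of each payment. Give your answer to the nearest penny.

Level annuity due; solve FV = PMT × [((1+r)^n − 1)/r] × (1+r) for PMT.
Periodic rate r = 0.108/12 per month; n is counted in months.
With n = 156: PMT = 100,000 / ([((1+r)^n − 1)/r] × (1+r)) = £292.84

£292.84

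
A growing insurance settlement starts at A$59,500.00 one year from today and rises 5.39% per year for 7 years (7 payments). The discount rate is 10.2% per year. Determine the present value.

A$331,906.25

Periodic rate r = 0.102 per year.
Growing ordinary annuity: PV = PMT₁ × [1 − ((1+g)/(1+r))^n] / (r − g) = 59,500 × [1 − ((1+0.0539)/(1+r))^7] / (r − 0.0539) = A$331,906.25.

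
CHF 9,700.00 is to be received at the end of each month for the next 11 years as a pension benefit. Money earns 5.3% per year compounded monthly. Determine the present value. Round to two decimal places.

This is an ordinary annuity: 132 payments of CHF 9,700.00 at the end of each month.
Periodic rate r = 0.053/12 per month; n is counted in months.
PV = PMT × [(1 − (1+r)^−n)/r] = 9,700 × [1 − (1+r)^−132] / r = CHF 968,671.52

CHF 968,671.52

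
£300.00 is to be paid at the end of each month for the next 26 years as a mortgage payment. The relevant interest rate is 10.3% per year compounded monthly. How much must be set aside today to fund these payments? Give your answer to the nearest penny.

£32,522.68

This is an ordinary annuity: 312 payments of £300.00 at the end of each month.
Periodic rate r = 0.103/12 per month; n is counted in months.
PV = PMT × [(1 − (1+r)^−n)/r] = 300 × [1 − (1+r)^−312] / r = £32,522.68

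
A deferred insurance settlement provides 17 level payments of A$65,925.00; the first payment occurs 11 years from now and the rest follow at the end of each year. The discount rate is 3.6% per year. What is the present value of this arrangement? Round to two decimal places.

Ordinary annuity of 17 payments, first payment at period 11.
Periodic rate r = 0.036 per year.
The ordinary-annuity PV formula values the stream one period before the first payment (period 10); discount that back 10 periods:
PV₀ = 65,925 × [1 − (1+r)^−17] / r × (1+r)^−10 = A$580,982.27

A$580,982.27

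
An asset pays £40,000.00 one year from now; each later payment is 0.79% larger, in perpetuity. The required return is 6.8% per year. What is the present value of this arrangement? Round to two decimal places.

Periodic rate r = 0.068 per year.
Growing perpetuity (Gordon): PV = PMT₁ / (r − g) = 40,000 / (r − 0.0079) = £665,557.40.

£665,557.40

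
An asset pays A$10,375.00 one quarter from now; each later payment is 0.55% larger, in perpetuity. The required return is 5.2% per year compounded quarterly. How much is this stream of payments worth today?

Periodic rate r = 0.052/4 per quarter.
Growing perpetuity (Gordon): PV = PMT₁ / (r − g) = 10,375 / (r − 0.0055) = A$1,383,333.33.

A$1,383,333.33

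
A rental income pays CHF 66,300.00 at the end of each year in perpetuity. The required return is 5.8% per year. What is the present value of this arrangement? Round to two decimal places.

CHF 1,143,103.45

Periodic rate r = 0.058 per year.
Level perpetuity: PV = PMT / r = 66,300 / (0.058) = CHF 1,143,103.45.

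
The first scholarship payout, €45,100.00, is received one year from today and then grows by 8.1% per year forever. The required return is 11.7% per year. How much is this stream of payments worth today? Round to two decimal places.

€1,252,777.78

Periodic rate r = 0.117 per year.
Growing perpetuity (Gordon): PV = PMT₁ / (r − g) = 45,100 / (r − 0.081) = €1,252,777.78.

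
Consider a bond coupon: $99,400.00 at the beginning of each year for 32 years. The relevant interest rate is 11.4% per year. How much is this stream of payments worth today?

This is an annuity due: 32 payments of $99,400.00 at the beginning of each year.
Periodic rate r = 0.114 per year.
PV = PMT × [(1 − (1+r)^−n)/r] × (1+r) = 99,400 × [1 − (1+r)^−32] / r × (1+r) = $940,636.73

$940,636.73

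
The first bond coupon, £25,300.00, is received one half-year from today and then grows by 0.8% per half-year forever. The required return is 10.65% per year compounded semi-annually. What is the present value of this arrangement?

£559,116.02

Periodic rate r = 0.1065/2 per half-year.
Growing perpetuity (Gordon): PV = PMT₁ / (r − g) = 25,300 / (r − 0.008) = £559,116.02.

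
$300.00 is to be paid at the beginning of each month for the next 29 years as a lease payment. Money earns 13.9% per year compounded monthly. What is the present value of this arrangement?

$25,723.17

This is an annuity due: 348 payments of $300.00 at the beginning of each month.
Periodic rate r = 0.139/12 per month; n is counted in months.
PV = PMT × [(1 − (1+r)^−n)/r] × (1+r) = 300 × [1 − (1+r)^−348] / r × (1+r) = $25,723.17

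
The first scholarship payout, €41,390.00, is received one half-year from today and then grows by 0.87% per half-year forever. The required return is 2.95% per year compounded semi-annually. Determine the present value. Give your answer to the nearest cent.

Periodic rate r = 0.0295/2 per half-year.
Growing perpetuity (Gordon): PV = PMT₁ / (r − g) = 41,390 / (r − 0.0087) = €6,841,322.31.

€6,841,322.31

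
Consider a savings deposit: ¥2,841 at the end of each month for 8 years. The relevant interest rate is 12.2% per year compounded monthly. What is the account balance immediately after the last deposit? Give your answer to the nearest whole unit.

This is an ordinary annuity: 96 deposits of ¥2,841 at the end of each month.
Periodic rate r = 0.122/12 per month; n is counted in months.
FV = PMT × [((1+r)^n − 1)/r] = 2,841 × [(1+r)^96 − 1] / r = ¥458,502

¥458,502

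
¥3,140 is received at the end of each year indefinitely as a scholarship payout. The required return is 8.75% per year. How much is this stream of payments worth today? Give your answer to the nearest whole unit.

Periodic rate r = 0.0875 per year.
Level perpetuity: PV = PMT / r = 3,140 / (0.0875) = ¥35,886.

¥35,886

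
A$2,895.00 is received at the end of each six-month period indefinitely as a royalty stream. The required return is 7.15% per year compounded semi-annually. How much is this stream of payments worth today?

A$80,979.02

Periodic rate r = 0.0715/2 per half-year.
Level perpetuity: PV = PMT / r = 2,895 / (0.0715/2) = A$80,979.02.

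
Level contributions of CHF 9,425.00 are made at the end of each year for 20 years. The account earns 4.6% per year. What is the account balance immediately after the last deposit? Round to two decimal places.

CHF 298,791.61

This is an ordinary annuity: 20 deposits of CHF 9,425.00 at the end of each year.
Periodic rate r = 0.046 per year.
FV = PMT × [((1+r)^n − 1)/r] = 9,425 × [(1+r)^20 − 1] / r = CHF 298,791.61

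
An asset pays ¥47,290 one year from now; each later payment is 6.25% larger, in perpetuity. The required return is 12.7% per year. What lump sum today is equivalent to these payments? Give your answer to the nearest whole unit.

Periodic rate r = 0.127 per year.
Growing perpetuity (Gordon): PV = PMT₁ / (r − g) = 47,290 / (r − 0.0625) = ¥733,178.

¥733,178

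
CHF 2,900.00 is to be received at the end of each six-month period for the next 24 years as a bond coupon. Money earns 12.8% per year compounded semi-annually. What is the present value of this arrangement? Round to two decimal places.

This is an ordinary annuity: 48 payments of CHF 2,900.00 at the end of each six-month period.
Periodic rate r = 0.128/2 per half-year; n is counted in half-years.
PV = PMT × [(1 − (1+r)^−n)/r] = 2,900 × [1 − (1+r)^−48] / r = CHF 43,005.65

CHF 43,005.65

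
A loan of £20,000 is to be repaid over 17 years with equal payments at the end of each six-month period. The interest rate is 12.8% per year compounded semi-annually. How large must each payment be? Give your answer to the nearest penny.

£1,456.75

Level ordinary annuity; solve PV = PMT × [(1 − (1+r)^−n)/r] for PMT.
Periodic rate r = 0.128/2 per half-year; n is counted in half-years.
With n = 34: PMT = 20,000 / ([(1 − (1+r)^−n)/r]) = £1,456.75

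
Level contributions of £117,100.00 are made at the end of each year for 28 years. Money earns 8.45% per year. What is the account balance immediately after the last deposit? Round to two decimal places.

£12,045,801.62

This is an ordinary annuity: 28 deposits of £117,100.00 at the end of each year.
Periodic rate r = 0.0845 per year.
FV = PMT × [((1+r)^n − 1)/r] = 117,100 × [(1+r)^28 − 1] / r = £12,045,801.62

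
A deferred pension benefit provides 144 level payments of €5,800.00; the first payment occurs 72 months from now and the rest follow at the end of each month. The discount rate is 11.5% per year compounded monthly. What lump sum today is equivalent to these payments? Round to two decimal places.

€229,614.84

Ordinary annuity of 144 payments, first payment at period 72.
Periodic rate r = 0.115/12 per month; n is counted in months.
The ordinary-annuity PV formula values the stream one period before the first payment (period 71); discount that back 71 periods:
PV₀ = 5,800 × [1 − (1+r)^−144] / r × (1+r)^−71 = €229,614.84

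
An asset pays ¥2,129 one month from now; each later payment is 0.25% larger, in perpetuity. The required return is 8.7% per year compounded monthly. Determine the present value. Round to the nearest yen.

¥448,211

Periodic rate r = 0.087/12 per month.
Growing perpetuity (Gordon): PV = PMT₁ / (r − g) = 2,129 / (r − 0.0025) = ¥448,211.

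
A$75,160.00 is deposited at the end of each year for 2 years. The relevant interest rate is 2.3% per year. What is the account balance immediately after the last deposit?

This is an ordinary annuity: 2 deposits of A$75,160.00 at the end of each year.
Periodic rate r = 0.023 per year.
FV = PMT × [((1+r)^n − 1)/r] = 75,160 × [(1+r)^2 − 1] / r = A$152,048.68

A$152,048.68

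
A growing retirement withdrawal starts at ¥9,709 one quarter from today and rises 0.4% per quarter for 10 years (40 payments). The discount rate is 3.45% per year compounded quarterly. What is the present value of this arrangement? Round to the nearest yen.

Periodic rate r = 0.0345/4 per quarter; n is counted in quarters.
Growing ordinary annuity: PV = PMT₁ × [1 − ((1+g)/(1+r))^n] / (r − g) = 9,709 × [1 − ((1+0.004)/(1+r))^40] / (r − 0.004) = ¥352,528.

¥352,528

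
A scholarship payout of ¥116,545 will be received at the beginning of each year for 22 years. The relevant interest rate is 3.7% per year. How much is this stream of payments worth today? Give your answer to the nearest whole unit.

This is an annuity due: 22 payments of ¥116,545 at the beginning of each year.
Periodic rate r = 0.037 per year.
PV = PMT × [(1 − (1+r)^−n)/r] × (1+r) = 116,545 × [1 − (1+r)^−22] / r × (1+r) = ¥1,797,693

¥1,797,693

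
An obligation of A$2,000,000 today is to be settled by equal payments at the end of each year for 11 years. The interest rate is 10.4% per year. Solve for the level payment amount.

Level ordinary annuity; solve PV = PMT × [(1 − (1+r)^−n)/r] for PMT.
Periodic rate r = 0.104 per year.
With n = 11: PMT = 2,000,000 / ([(1 − (1+r)^−n)/r]) = A$313,619.19

A$313,619.19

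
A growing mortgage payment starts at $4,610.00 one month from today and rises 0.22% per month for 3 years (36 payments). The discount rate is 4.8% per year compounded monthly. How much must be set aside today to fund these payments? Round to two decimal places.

Periodic rate r = 0.048/12 per month; n is counted in months.
Growing ordinary annuity: PV = PMT₁ × [1 − ((1+g)/(1+r))^n] / (r − g) = 4,610 × [1 − ((1+0.0022)/(1+r))^36] / (r − 0.0022) = $160,216.47.

$160,216.47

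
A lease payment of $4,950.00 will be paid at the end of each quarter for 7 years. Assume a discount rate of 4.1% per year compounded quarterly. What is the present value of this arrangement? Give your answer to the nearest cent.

$119,954.70

This is an ordinary annuity: 28 payments of $4,950.00 at the end of each quarter.
Periodic rate r = 0.041/4 per quarter; n is counted in quarters.
PV = PMT × [(1 − (1+r)^−n)/r] = 4,950 × [1 − (1+r)^−28] / r = $119,954.70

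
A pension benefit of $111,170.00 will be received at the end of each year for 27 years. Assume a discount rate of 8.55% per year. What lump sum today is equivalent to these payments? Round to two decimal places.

This is an ordinary annuity: 27 payments of $111,170.00 at the end of each year.
Periodic rate r = 0.0855 per year.
PV = PMT × [(1 − (1+r)^−n)/r] = 111,170 × [1 − (1+r)^−27] / r = $1,158,322.89

$1,158,322.89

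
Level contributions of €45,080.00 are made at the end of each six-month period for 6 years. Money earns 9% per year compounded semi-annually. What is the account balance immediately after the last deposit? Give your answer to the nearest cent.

This is an ordinary annuity: 12 deposits of €45,080.00 at the end of each six-month period.
Periodic rate r = 0.09/2 per half-year; n is counted in half-years.
FV = PMT × [((1+r)^n − 1)/r] = 45,080 × [(1+r)^12 − 1] / r = €697,118.56

€697,118.56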